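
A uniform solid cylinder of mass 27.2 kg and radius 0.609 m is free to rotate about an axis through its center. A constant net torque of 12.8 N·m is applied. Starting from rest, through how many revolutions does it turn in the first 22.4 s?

≈ 101 revolutions

I = ½MR² = (1/2)(27.2)(0.609)² = 5.044 kg·m².
α = τ/I = 12.8/5.044 = 2.538 rad/s².
θ = ½αt² = ½(2.538)(22.4)² = 636.7 rad.
Revolutions = θ/(2π) = 101.3.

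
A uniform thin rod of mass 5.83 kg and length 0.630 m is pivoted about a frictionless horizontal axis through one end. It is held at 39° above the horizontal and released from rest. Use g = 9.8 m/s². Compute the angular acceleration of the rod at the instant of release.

α ≈ 18.1 rad/s²

About the pivot, I = (1/3)ML² = (1/3)(5.83)(0.630)² = 0.7713 kg·m².
The weight acts at the center, a distance L/2 = 0.3150 m from the pivot; τ = Mg(L/2) cos 39° = 13.99 N·m.
α = τ/I = 13.99/0.7713 = 18.13 rad/s².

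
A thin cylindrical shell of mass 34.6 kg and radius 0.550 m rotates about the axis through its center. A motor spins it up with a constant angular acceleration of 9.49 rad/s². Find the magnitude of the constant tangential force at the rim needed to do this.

F ≈ 181 N

I = MR² = (34.6)(0.550)² = 10.47 kg·m².
The required torque is τ = Iα = (10.47)(9.490) = 99.33 N·m.
A tangential force at the rim gives τ = FR, so F = τ/R = 99.33/0.550 = 180.6 N.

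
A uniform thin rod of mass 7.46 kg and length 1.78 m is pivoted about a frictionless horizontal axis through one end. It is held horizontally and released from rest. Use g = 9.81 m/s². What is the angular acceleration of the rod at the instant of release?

About the pivot, I = (1/3)ML² = (1/3)(7.46)(1.78)² = 7.879 kg·m².
The weight acts at the center, a distance L/2 = 0.8900 m from the pivot; τ = Mg(L/2) = 65.13 N·m.
α = τ/I = 65.13/7.879 = 8.267 rad/s².

α ≈ 8.27 rad/s²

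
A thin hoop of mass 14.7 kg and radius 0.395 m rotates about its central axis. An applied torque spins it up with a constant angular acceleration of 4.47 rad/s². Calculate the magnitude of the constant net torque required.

τ ≈ 10.3 N·m

I = MR² = (14.7)(0.395)² = 2.294 kg·m².
τ = Iα = (2.294)(4.470) = 10.25 N·m.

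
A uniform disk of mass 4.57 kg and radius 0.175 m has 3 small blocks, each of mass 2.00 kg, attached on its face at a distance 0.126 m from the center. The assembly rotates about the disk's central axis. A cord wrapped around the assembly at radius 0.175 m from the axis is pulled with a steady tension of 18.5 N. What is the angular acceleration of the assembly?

α ≈ 19.6 rad/s²

I_disk = ½MR² = ½(4.57)(0.175)² = 0.06998 kg·m².
I_blocks = 3·m·r² = 3(2.00)(0.126)² = 0.09526 kg·m².
Total I = 0.1652 kg·m².
τ = F r = (18.5)(0.175) = 3.237 N·m.
α = τ/I = 3.237/0.1652 = 19.59 rad/s².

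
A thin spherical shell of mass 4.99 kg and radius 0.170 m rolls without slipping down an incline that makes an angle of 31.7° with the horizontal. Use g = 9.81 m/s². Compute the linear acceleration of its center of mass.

a ≈ 3.09 m/s²

Translation along the incline: Mg sinθ − f = Ma.
Rotation about the center: fR = Iα with I = (2/3)MR². No-slip gives a = αR, so f = (I/R²)a = (2/3)M a.
Substituting: Mg sinθ = (1 + 0.6667)Ma, so a = g sinθ/(1 + 0.6667) = (9.81) sin 31.7° / 1.667 = 3.093 m/s².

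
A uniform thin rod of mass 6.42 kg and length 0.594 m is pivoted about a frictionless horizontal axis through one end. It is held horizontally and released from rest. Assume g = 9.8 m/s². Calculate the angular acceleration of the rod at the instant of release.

α ≈ 24.7 rad/s²

About the pivot, I = (1/3)ML² = (1/3)(6.42)(0.594)² = 0.7551 kg·m².
The weight acts at the center, a distance L/2 = 0.2970 m from the pivot; τ = Mg(L/2) = 18.69 N·m.
α = τ/I = 18.69/0.7551 = 24.75 rad/s².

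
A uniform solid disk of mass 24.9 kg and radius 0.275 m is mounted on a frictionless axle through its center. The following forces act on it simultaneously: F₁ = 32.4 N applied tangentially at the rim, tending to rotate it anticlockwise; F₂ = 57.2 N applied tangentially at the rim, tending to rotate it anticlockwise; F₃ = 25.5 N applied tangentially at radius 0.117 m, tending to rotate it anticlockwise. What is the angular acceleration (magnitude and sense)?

I = ½MR² = (1/2)(24.9)(0.275)² = 0.9415 kg·m².
Taking anticlockwise as positive: τ₁ = +(32.4)(0.275) = +8.910 N·m; τ₂ = +(57.2)(0.275) = +15.73 N·m; τ₃ = +(25.5)(0.117) = +2.984 N·m.
Net torque τ = 27.62 N·m.
α = τ/I = 27.62/0.9415 = 29.34 rad/s².

α ≈ 29.3 rad/s², anticlockwise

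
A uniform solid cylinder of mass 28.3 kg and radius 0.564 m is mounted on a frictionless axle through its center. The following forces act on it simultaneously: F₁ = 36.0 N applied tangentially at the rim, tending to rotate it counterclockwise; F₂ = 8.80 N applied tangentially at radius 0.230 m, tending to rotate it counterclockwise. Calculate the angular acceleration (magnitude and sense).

I = ½MR² = (1/2)(28.3)(0.564)² = 4.501 kg·m².
Taking counterclockwise as positive: τ₁ = +(36.0)(0.564) = +20.30 N·m; τ₂ = +(8.80)(0.230) = +2.024 N·m.
Net torque τ = 22.33 N·m.
α = τ/I = 22.33/4.501 = 4.961 rad/s².

α ≈ 4.96 rad/s², counterclockwise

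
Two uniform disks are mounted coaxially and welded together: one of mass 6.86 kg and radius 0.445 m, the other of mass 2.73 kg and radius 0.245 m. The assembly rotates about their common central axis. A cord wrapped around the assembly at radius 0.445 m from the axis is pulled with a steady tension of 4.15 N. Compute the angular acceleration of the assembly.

α ≈ 2.43 rad/s²

I = ½M₁R₁² + ½M₂R₂² = ½(6.86)(0.445)² + ½(2.73)(0.245)² = 0.7612 kg·m².
τ = F r = (4.15)(0.445) = 1.847 N·m.
α = τ/I = 1.847/0.7612 = 2.426 rad/s².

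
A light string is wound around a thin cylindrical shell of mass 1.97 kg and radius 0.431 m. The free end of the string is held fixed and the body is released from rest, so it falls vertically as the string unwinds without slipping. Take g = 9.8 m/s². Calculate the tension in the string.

Translation: Mg − T = Ma. Rotation about the center: TR = Iα with I = MR².
With a = αR: T = (I/R²)a = M a, so Mg = (1 + 1.000)Ma.
a = g/(1 + 1.000) = 9.8/2.000 = 4.900 m/s².
T = 1.000·M·a = (1.000)(1.97)(4.900) = 9.653 N.

T ≈ 9.65 N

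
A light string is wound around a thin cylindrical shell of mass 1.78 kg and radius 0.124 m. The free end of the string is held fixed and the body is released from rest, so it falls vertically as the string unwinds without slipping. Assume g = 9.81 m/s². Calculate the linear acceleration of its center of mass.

a ≈ 4.91 m/s²

Translation: Mg − T = Ma. Rotation about the center: TR = Iα with I = MR².
With a = αR: T = (I/R²)a = M a, so Mg = (1 + 1.000)Ma.
a = g/(1 + 1.000) = 9.81/2.000 = 4.905 m/s².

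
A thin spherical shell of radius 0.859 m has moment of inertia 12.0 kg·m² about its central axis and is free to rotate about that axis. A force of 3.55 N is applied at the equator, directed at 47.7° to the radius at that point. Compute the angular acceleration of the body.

Only the tangential component produces torque: τ = F R sinθ = (3.55)(0.859) sin 47.7° = 2.255 N·m.
Newton's second law for rotation, τ = Iα, gives α = τ/I = 2.255/12.00 = 0.1880 rad/s².

α ≈ 0.188 rad/s²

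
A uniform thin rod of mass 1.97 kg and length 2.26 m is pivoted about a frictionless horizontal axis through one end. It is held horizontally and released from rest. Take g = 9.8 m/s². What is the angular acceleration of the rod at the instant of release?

About the pivot, I = (1/3)ML² = (1/3)(1.97)(2.26)² = 3.354 kg·m².
The weight acts at the center, a distance L/2 = 1.130 m from the pivot; τ = Mg(L/2) = 21.82 N·m.
α = τ/I = 21.82/3.354 = 6.504 rad/s².
(Equivalently α = (3g/(2L)) = 6.504 rad/s².)

α ≈ 6.50 rad/s²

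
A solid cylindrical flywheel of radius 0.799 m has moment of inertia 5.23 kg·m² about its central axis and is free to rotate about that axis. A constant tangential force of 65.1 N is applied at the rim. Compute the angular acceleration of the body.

τ = F R = (65.1)(0.799) = 52.01 N·m.
From τ = Iα: α = 52.01/5.230 = 9.945 rad/s².

α ≈ 9.95 rad/s²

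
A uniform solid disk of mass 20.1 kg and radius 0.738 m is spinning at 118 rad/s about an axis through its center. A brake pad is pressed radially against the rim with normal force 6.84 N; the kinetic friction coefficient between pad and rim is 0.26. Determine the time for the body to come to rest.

t ≈ 492 s

I = ½MR² = (1/2)(20.1)(0.738)² = 5.474 kg·m².
Friction force f = μN = (0.26)(6.84) = 1.778 N at the rim; torque magnitude τ = fR = 1.312 N·m, opposing ω.
|α| = τ/I = 1.312/5.474 = 0.2398 rad/s² (deceleration).
0 = ω₀ − |α|t ⇒ t = ω₀/|α| = 118/0.2398 = 492.1 s.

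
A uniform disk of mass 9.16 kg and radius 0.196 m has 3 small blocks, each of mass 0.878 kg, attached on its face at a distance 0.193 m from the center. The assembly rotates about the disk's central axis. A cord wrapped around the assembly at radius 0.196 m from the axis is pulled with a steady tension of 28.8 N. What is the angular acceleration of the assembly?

I_disk = ½MR² = ½(9.16)(0.196)² = 0.1759 kg·m².
I_blocks = 3·m·r² = 3(0.878)(0.193)² = 0.09811 kg·m².
Total I = 0.2741 kg·m².
τ = F r = (28.8)(0.196) = 5.645 N·m.
α = τ/I = 5.645/0.2741 = 20.60 rad/s².

α ≈ 20.6 rad/s²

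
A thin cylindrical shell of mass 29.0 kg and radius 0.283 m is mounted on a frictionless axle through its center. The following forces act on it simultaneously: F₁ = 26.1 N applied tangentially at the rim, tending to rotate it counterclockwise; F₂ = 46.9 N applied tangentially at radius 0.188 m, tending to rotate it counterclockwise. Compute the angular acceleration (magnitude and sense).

I = MR² = (29.0)(0.283)² = 2.323 kg·m².
Taking counterclockwise as positive: τ₁ = +(26.1)(0.283) = +7.386 N·m; τ₂ = +(46.9)(0.188) = +8.817 N·m.
Net torque τ = 16.20 N·m.
α = τ/I = 16.20/2.323 = 6.977 rad/s².

α ≈ 6.98 rad/s², counterclockwise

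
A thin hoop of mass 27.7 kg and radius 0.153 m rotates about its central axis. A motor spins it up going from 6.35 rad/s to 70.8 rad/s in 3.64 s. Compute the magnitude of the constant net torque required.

I = MR² = (27.7)(0.153)² = 0.6484 kg·m².
α = Δω/Δt = (70.8 − 6.35)/3.64 = 17.71 rad/s².
τ = Iα = (0.6484)(17.71) = 11.48 N·m.

τ ≈ 11.5 N·m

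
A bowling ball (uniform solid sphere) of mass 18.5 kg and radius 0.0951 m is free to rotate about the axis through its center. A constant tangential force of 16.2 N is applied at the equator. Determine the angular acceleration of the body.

α ≈ 23.0 rad/s²

I = (2/5)MR² = (2/5)(18.5)(0.0951)² = 0.06693 kg·m².
τ = F R = (16.2)(0.0951) = 1.541 N·m.
From τ = Iα: α = 1.541/0.06693 = 23.02 rad/s².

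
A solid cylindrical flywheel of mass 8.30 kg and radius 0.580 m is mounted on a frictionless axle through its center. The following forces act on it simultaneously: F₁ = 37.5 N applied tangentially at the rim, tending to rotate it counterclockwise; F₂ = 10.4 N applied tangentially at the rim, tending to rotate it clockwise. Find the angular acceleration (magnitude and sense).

I = ½MR² = (1/2)(8.30)(0.580)² = 1.396 kg·m².
Taking counterclockwise as positive: τ₁ = +(37.5)(0.580) = +21.75 N·m; τ₂ = −(10.4)(0.580) = −6.032 N·m.
Net torque τ = 15.72 N·m.
α = τ/I = 15.72/1.396 = 11.26 rad/s².

α ≈ 11.3 rad/s², counterclockwise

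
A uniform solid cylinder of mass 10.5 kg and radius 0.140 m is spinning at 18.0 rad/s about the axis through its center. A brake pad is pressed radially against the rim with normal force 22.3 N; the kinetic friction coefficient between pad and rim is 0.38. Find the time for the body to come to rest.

t ≈ 1.56 s

I = ½MR² = (1/2)(10.5)(0.140)² = 0.1029 kg·m².
Friction force f = μN = (0.38)(22.3) = 8.474 N at the rim; torque magnitude τ = fR = 1.186 N·m, opposing ω.
|α| = τ/I = 1.186/0.1029 = 11.53 rad/s² (deceleration).
0 = ω₀ − |α|t ⇒ t = ω₀/|α| = 18.0/11.53 = 1.561 s.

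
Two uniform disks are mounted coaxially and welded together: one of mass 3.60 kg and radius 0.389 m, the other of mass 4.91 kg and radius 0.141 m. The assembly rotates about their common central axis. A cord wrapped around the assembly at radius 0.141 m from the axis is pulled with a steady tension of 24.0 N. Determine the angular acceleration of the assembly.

α ≈ 10.5 rad/s²

I = ½M₁R₁² + ½M₂R₂² = ½(3.60)(0.389)² + ½(4.91)(0.141)² = 0.3212 kg·m².
τ = F r = (24.0)(0.141) = 3.384 N·m.
α = τ/I = 3.384/0.3212 = 10.54 rad/s².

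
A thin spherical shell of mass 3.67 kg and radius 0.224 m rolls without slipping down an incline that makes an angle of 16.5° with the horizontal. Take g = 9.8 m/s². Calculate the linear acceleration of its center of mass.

Translation along the incline: Mg sinθ − f = Ma.
Rotation about the center: fR = Iα with I = (2/3)MR². No-slip gives a = αR, so f = (I/R²)a = (2/3)M a.
Substituting: Mg sinθ = (1 + 0.6667)Ma, so a = g sinθ/(1 + 0.6667) = (9.8) sin 16.5° / 1.667 = 1.670 m/s².

a ≈ 1.67 m/s²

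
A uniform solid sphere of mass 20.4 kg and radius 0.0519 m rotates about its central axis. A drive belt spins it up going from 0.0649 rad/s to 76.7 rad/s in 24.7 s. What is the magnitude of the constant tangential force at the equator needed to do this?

I = (2/5)MR² = (2/5)(20.4)(0.0519)² = 0.02198 kg·m².
α = Δω/Δt = (76.7 − 0.0649)/24.7 = 3.103 rad/s².
The required torque is τ = Iα = (0.02198)(3.103) = 0.06820 N·m.
A tangential force at the equator gives τ = FR, so F = τ/R = 0.06820/0.0519 = 1.314 N.

F ≈ 1.31 N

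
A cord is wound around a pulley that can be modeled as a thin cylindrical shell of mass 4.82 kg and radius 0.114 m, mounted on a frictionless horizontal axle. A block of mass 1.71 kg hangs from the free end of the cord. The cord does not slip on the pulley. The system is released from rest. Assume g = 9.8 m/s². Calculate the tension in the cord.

I = MR² = (4.82)(0.114)² = 0.06264 kg·m².
Block: mg − T = ma. Pulley: TR = Iα. No-slip: a = αR, so T = (I/R²)a = 4.820·a.
Then mg = (m + 4.820)a, so a = (1.71)(9.8)/(1.71 + 4.820) = 2.566 m/s².
T = 4.820·a = 12.37 N.

T ≈ 12.4 N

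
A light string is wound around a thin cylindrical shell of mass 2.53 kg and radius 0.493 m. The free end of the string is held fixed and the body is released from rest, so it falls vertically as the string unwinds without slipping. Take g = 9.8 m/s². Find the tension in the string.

T ≈ 12.4 N

Translation: Mg − T = Ma. Rotation about the center: TR = Iα with I = MR².
With a = αR: T = (I/R²)a = M a, so Mg = (1 + 1.000)Ma.
a = g/(1 + 1.000) = 9.8/2.000 = 4.900 m/s².
T = 1.000·M·a = (1.000)(2.53)(4.900) = 12.40 N.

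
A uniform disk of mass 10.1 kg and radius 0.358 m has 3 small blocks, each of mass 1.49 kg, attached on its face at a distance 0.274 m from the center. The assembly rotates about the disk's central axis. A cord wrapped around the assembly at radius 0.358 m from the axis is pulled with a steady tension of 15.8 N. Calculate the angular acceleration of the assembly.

α ≈ 5.76 rad/s²

I_disk = ½MR² = ½(10.1)(0.358)² = 0.6472 kg·m².
I_blocks = 3·m·r² = 3(1.49)(0.274)² = 0.3356 kg·m².
Total I = 0.9828 kg·m².
τ = F r = (15.8)(0.358) = 5.656 N·m.
α = τ/I = 5.656/0.9828 = 5.755 rad/s².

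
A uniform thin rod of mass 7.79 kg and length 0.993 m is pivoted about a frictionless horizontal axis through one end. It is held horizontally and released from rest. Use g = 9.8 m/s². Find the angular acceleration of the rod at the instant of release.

α ≈ 14.8 rad/s²

About the pivot, I = (1/3)ML² = (1/3)(7.79)(0.993)² = 2.560 kg·m².
The weight acts at the center, a distance L/2 = 0.4965 m from the pivot; τ = Mg(L/2) = 37.90 N·m.
α = τ/I = 37.90/2.560 = 14.80 rad/s².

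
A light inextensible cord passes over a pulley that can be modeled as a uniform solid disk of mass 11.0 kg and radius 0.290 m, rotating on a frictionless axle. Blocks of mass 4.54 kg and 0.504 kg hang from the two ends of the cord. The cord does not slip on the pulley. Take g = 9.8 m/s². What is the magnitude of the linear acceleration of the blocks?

a ≈ 3.75 m/s²

I = ½MR² = (1/2)(11.0)(0.290)² = 0.4625 kg·m².
Heavier block: m₁g − T₁ = m₁a. Lighter block: T₂ − m₂g = m₂a.
Pulley: (T₁ − T₂)R = Iα = I(a/R), so T₁ − T₂ = (I/R²)a = (1/2)M_p a = 5.500·a.
Adding the three: (m₁ − m₂)g = (m₁ + m₂ + 5.500)a, so a = (4.54 − 0.504)(9.8)/(4.54 + 0.504 + 5.500) = 3.751 m/s².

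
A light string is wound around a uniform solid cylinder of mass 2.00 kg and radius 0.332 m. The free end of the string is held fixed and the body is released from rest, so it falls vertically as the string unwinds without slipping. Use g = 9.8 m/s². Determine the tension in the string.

Translation: Mg − T = Ma. Rotation about the center: TR = Iα with I = ½MR².
With a = αR: T = (I/R²)a = (1/2)M a, so Mg = (1 + 0.5000)Ma.
a = g/(1 + 0.5000) = 9.8/1.500 = 6.533 m/s².
T = 0.5000·M·a = (0.5000)(2.00)(6.533) = 6.533 N.

T ≈ 6.53 N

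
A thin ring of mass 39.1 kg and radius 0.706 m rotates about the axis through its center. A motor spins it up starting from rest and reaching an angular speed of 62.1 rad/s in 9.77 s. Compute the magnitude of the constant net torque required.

I = MR² = (39.1)(0.706)² = 19.49 kg·m².
α = Δω/Δt = (62.1 − 0)/9.77 = 6.356 rad/s².
τ = Iα = (19.49)(6.356) = 123.9 N·m.

τ ≈ 124 N·m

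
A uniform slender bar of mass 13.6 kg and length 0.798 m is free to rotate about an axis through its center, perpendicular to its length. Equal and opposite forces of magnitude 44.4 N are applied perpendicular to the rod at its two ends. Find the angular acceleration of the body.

I = (1/12)ML² = (1/12)(13.6)(0.798)² = 0.7217 kg·m².
The couple gives τ = F·(L/2) + F·(L/2) = F L = (44.4)(0.798) = 35.43 N·m.
From τ = Iα: α = 35.43/0.7217 = 49.09 rad/s².

α ≈ 49.1 rad/s²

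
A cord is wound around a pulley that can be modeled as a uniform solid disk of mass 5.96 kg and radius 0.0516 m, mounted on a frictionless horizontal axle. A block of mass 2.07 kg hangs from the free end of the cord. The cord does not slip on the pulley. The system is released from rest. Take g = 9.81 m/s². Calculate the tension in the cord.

I = ½MR² = (1/2)(5.96)(0.0516)² = 0.007934 kg·m².
Block: mg − T = ma. Pulley: TR = Iα. No-slip: a = αR, so T = (I/R²)a = 2.980·a.
Then mg = (m + 2.980)a, so a = (2.07)(9.81)/(2.07 + 2.980) = 4.021 m/s².
T = 2.980·a = 11.98 N.

T ≈ 12.0 N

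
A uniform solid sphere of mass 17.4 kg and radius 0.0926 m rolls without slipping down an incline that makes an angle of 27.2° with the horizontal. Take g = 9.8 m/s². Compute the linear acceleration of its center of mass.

Translation along the incline: Mg sinθ − f = Ma.
Rotation about the center: fR = Iα with I = (2/5)MR². No-slip gives a = αR, so f = (I/R²)a = (2/5)M a.
Substituting: Mg sinθ = (1 + 0.4000)Ma, so a = g sinθ/(1 + 0.4000) = (9.8) sin 27.2° / 1.400 = 3.200 m/s².

a ≈ 3.20 m/s²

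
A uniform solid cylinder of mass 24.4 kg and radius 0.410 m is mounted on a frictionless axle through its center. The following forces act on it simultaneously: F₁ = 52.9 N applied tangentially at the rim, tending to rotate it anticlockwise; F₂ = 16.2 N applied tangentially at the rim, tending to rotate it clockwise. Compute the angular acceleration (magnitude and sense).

I = ½MR² = (1/2)(24.4)(0.410)² = 2.051 kg·m².
Taking anticlockwise as positive: τ₁ = +(52.9)(0.410) = +21.69 N·m; τ₂ = −(16.2)(0.410) = −6.642 N·m.
Net torque τ = 15.05 N·m.
α = τ/I = 15.05/2.051 = 7.337 rad/s².

α ≈ 7.34 rad/s², anticlockwise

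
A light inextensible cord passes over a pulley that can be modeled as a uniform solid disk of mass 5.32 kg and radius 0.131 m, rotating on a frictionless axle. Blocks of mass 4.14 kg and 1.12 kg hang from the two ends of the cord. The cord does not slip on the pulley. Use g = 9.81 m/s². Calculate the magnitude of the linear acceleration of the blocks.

I = ½MR² = (1/2)(5.32)(0.131)² = 0.04565 kg·m².
Heavier block: m₁g − T₁ = m₁a. Lighter block: T₂ − m₂g = m₂a.
Pulley: (T₁ − T₂)R = Iα = I(a/R), so T₁ − T₂ = (I/R²)a = (1/2)M_p a = 2.660·a.
Adding the three: (m₁ − m₂)g = (m₁ + m₂ + 2.660)a, so a = (4.14 − 1.12)(9.81)/(4.14 + 1.12 + 2.660) = 3.741 m/s².

a ≈ 3.74 m/s²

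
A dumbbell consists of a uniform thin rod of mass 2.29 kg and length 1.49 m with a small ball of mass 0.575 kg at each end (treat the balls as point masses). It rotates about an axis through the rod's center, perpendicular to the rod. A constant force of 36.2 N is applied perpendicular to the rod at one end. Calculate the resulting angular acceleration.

I_rod = (1/12)ML² = (1/12)(2.29)(1.49)² = 0.4237 kg·m².
I_balls = 2·m·(L/2)² = 2(0.575)(0.7450)² = 0.6383 kg·m².
Total I = 1.062 kg·m².
τ = F·(L/2) = (36.2)(0.745) = 26.97 N·m.
α = τ/I = 26.97/1.062 = 25.40 rad/s².

α ≈ 25.4 rad/s²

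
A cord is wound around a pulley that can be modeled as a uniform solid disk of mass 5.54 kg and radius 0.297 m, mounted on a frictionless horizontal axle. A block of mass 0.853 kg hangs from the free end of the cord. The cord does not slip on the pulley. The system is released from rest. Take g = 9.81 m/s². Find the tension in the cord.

T ≈ 6.40 N

I = ½MR² = (1/2)(5.54)(0.297)² = 0.2443 kg·m².
Block: mg − T = ma. Pulley: TR = Iα. No-slip: a = αR, so T = (I/R²)a = 2.770·a.
Then mg = (m + 2.770)a, so a = (0.853)(9.81)/(0.853 + 2.770) = 2.310 m/s².
T = 2.770·a = 6.398 N.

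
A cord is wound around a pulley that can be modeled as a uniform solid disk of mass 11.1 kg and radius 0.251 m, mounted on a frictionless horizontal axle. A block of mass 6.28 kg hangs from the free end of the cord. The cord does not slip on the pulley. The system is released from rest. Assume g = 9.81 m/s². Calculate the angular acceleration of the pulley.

I = ½MR² = (1/2)(11.1)(0.251)² = 0.3497 kg·m².
Block: mg − T = ma. Pulley: TR = Iα. No-slip: a = αR, so T = (I/R²)a = 5.550·a.
Then mg = (m + 5.550)a, so a = (6.28)(9.81)/(6.28 + 5.550) = 5.208 m/s².
α = a/R = 5.208/0.251 = 20.75 rad/s².

α ≈ 20.7 rad/s²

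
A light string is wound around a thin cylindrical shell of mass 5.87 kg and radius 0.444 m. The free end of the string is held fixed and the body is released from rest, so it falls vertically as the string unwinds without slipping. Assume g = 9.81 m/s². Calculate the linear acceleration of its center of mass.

Translation: Mg − T = Ma. Rotation about the center: TR = Iα with I = MR².
With a = αR: T = (I/R²)a = M a, so Mg = (1 + 1.000)Ma.
a = g/(1 + 1.000) = 9.81/2.000 = 4.905 m/s².

a ≈ 4.91 m/s²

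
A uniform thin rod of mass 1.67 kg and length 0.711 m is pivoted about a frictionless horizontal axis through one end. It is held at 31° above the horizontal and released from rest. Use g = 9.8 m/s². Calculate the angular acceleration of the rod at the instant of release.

α ≈ 17.7 rad/s²

About the pivot, I = (1/3)ML² = (1/3)(1.67)(0.711)² = 0.2814 kg·m².
The weight acts at the center, a distance L/2 = 0.3555 m from the pivot; τ = Mg(L/2) cos 31° = 4.987 N·m.
α = τ/I = 4.987/0.2814 = 17.72 rad/s².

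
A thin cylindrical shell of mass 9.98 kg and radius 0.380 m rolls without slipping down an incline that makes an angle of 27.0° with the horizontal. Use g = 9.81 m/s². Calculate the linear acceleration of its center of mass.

Translation along the incline: Mg sinθ − f = Ma.
Rotation about the center: fR = Iα with I = MR². No-slip gives a = αR, so f = (I/R²)a = M a.
Substituting: Mg sinθ = (1 + 1.000)Ma, so a = g sinθ/(1 + 1.000) = (9.81) sin 27.0° / 2.000 = 2.227 m/s².

a ≈ 2.23 m/s²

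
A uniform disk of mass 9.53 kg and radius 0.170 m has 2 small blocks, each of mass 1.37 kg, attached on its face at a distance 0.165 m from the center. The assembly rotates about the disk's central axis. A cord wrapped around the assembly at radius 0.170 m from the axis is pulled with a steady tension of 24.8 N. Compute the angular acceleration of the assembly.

α ≈ 19.9 rad/s²

I_disk = ½MR² = ½(9.53)(0.170)² = 0.1377 kg·m².
I_blocks = 2·m·r² = 2(1.37)(0.165)² = 0.07460 kg·m².
Total I = 0.2123 kg·m².
τ = F r = (24.8)(0.170) = 4.216 N·m.
α = τ/I = 4.216/0.2123 = 19.86 rad/s².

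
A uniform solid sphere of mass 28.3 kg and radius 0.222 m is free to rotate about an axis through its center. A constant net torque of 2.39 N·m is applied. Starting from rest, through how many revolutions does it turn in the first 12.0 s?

≈ 49.1 revolutions

I = (2/5)MR² = (2/5)(28.3)(0.222)² = 0.5579 kg·m².
α = τ/I = 2.39/0.5579 = 4.284 rad/s².
θ = ½αt² = ½(4.284)(12.0)² = 308.4 rad.
Revolutions = θ/(2π) = 49.09.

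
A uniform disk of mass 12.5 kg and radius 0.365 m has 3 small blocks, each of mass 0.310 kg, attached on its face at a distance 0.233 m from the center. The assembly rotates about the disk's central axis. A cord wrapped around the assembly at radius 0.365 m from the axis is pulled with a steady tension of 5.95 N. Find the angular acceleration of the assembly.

I_disk = ½MR² = ½(12.5)(0.365)² = 0.8327 kg·m².
I_blocks = 3·m·r² = 3(0.310)(0.233)² = 0.05049 kg·m².
Total I = 0.8831 kg·m².
τ = F r = (5.95)(0.365) = 2.172 N·m.
α = τ/I = 2.172/0.8831 = 2.459 rad/s².

α ≈ 2.46 rad/s²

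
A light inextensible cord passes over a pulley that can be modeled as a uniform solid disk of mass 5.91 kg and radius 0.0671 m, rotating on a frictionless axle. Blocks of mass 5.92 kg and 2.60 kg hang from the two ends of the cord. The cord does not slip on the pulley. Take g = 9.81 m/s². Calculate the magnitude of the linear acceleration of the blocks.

a ≈ 2.84 m/s²

I = ½MR² = (1/2)(5.91)(0.0671)² = 0.01330 kg·m².
Heavier block: m₁g − T₁ = m₁a. Lighter block: T₂ − m₂g = m₂a.
Pulley: (T₁ − T₂)R = Iα = I(a/R), so T₁ − T₂ = (I/R²)a = (1/2)M_p a = 2.955·a.
Adding the three: (m₁ − m₂)g = (m₁ + m₂ + 2.955)a, so a = (5.92 − 2.60)(9.81)/(5.92 + 2.60 + 2.955) = 2.838 m/s².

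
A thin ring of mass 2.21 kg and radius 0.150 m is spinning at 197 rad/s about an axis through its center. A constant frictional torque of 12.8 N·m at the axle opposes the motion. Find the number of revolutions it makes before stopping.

I = MR² = (2.21)(0.150)² = 0.04972 kg·m².
The net torque has magnitude 12.8 N·m, opposing ω.
|α| = τ/I = 12.80/0.04972 = 257.4 rad/s² (deceleration).
ω² = ω₀² − 2|α|θ with ω = 0 ⇒ θ = ω₀²/(2|α|) = 75.38 rad = 12.00 rev.

≈ 12.0 revolutions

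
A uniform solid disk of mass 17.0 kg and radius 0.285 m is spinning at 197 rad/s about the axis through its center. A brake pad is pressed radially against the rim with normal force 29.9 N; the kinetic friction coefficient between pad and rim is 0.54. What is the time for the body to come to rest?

t ≈ 29.6 s

I = ½MR² = (1/2)(17.0)(0.285)² = 0.6904 kg·m².
Friction force f = μN = (0.54)(29.9) = 16.15 N at the rim; torque magnitude τ = fR = 4.602 N·m, opposing ω.
|α| = τ/I = 4.602/0.6904 = 6.665 rad/s² (deceleration).
0 = ω₀ − |α|t ⇒ t = ω₀/|α| = 197/6.665 = 29.56 s.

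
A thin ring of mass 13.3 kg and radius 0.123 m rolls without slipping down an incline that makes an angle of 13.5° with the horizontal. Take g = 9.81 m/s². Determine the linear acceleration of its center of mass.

a ≈ 1.15 m/s²

Translation along the incline: Mg sinθ − f = Ma.
Rotation about the center: fR = Iα with I = MR². No-slip gives a = αR, so f = (I/R²)a = M a.
Substituting: Mg sinθ = (1 + 1.000)Ma, so a = g sinθ/(1 + 1.000) = (9.81) sin 13.5° / 2.000 = 1.145 m/s².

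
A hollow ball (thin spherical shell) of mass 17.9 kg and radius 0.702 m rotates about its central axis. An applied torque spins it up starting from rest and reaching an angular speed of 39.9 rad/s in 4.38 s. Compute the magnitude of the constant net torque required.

τ ≈ 53.6 N·m

I = (2/3)MR² = (2/3)(17.9)(0.702)² = 5.881 kg·m².
α = Δω/Δt = (39.9 − 0)/4.38 = 9.110 rad/s².
τ = Iα = (5.881)(9.110) = 53.57 N·m.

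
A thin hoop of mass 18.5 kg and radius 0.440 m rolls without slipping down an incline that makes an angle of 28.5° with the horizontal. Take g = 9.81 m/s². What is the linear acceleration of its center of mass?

a ≈ 2.34 m/s²

Translation along the incline: Mg sinθ − f = Ma.
Rotation about the center: fR = Iα with I = MR². No-slip gives a = αR, so f = (I/R²)a = M a.
Substituting: Mg sinθ = (1 + 1.000)Ma, so a = g sinθ/(1 + 1.000) = (9.81) sin 28.5° / 2.000 = 2.340 m/s².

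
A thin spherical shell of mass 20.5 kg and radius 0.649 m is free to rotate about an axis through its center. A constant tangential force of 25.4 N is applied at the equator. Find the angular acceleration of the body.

α ≈ 2.86 rad/s²

I = (2/3)MR² = (2/3)(20.5)(0.649)² = 5.756 kg·m².
τ = F R = (25.4)(0.649) = 16.48 N·m.
Newton's second law for rotation, τ = Iα, gives α = τ/I = 16.48/5.756 = 2.864 rad/s².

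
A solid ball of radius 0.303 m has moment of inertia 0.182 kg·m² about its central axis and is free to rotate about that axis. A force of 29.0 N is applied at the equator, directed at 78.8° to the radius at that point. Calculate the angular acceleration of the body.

α ≈ 47.4 rad/s²

Only the tangential component produces torque: τ = F R sinθ = (29.0)(0.303) sin 78.8° = 8.620 N·m.
Newton's second law for rotation, τ = Iα, gives α = τ/I = 8.620/0.1820 = 47.36 rad/s².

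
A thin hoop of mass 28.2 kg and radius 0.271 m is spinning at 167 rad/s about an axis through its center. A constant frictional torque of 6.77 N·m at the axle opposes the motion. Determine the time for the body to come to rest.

I = MR² = (28.2)(0.271)² = 2.071 kg·m².
The net torque has magnitude 6.77 N·m, opposing ω.
|α| = τ/I = 6.770/2.071 = 3.269 rad/s² (deceleration).
0 = ω₀ − |α|t ⇒ t = ω₀/|α| = 167/3.269 = 51.09 s.

t ≈ 51.1 s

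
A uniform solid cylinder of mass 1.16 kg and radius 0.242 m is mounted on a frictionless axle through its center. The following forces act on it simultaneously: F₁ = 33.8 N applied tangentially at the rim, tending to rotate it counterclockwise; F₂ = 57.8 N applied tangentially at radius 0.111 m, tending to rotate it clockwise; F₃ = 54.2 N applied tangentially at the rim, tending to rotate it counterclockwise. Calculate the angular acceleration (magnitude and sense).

α ≈ 438 rad/s², counterclockwise

I = ½MR² = (1/2)(1.16)(0.242)² = 0.03397 kg·m².
Taking counterclockwise as positive: τ₁ = +(33.8)(0.242) = +8.180 N·m; τ₂ = −(57.8)(0.111) = −6.416 N·m; τ₃ = +(54.2)(0.242) = +13.12 N·m.
Net torque τ = 14.88 N·m.
α = τ/I = 14.88/0.03397 = 438.1 rad/s².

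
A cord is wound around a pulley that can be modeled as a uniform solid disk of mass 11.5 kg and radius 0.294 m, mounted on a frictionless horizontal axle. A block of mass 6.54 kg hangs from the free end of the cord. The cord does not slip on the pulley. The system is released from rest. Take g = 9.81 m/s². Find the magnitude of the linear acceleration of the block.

a ≈ 5.22 m/s²

I = ½MR² = (1/2)(11.5)(0.294)² = 0.4970 kg·m².
Block: mg − T = ma. Pulley: TR = Iα. No-slip: a = αR, so T = (I/R²)a = 5.750·a.
Then mg = (m + 5.750)a, so a = (6.54)(9.81)/(6.54 + 5.750) = 5.220 m/s².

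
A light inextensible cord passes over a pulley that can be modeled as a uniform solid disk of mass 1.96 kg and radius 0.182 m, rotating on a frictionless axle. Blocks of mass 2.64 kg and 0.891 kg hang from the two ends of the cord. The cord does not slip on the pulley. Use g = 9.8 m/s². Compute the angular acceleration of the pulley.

I = ½MR² = (1/2)(1.96)(0.182)² = 0.03246 kg·m².
Heavier block: m₁g − T₁ = m₁a. Lighter block: T₂ − m₂g = m₂a.
Pulley: (T₁ − T₂)R = Iα = I(a/R), so T₁ − T₂ = (I/R²)a = (1/2)M_p a = 0.9800·a.
Adding the three: (m₁ − m₂)g = (m₁ + m₂ + 0.9800)a, so a = (2.64 − 0.891)(9.8)/(2.64 + 0.891 + 0.9800) = 3.800 m/s².
α = a/R = 3.800/0.182 = 20.88 rad/s².

α ≈ 20.9 rad/s²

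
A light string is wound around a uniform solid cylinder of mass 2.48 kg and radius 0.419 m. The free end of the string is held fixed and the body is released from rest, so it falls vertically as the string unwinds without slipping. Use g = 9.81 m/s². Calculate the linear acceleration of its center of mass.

Translation: Mg − T = Ma. Rotation about the center: TR = Iα with I = ½MR².
With a = αR: T = (I/R²)a = (1/2)M a, so Mg = (1 + 0.5000)Ma.
a = g/(1 + 0.5000) = 9.81/1.500 = 6.540 m/s².

a ≈ 6.54 m/s²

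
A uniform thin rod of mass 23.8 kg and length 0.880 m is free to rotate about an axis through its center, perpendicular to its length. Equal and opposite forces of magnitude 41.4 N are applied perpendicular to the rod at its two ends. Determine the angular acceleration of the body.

I = (1/12)ML² = (1/12)(23.8)(0.880)² = 1.536 kg·m².
The couple gives τ = F·(L/2) + F·(L/2) = F L = (41.4)(0.880) = 36.43 N·m.
Newton's second law for rotation, τ = Iα, gives α = τ/I = 36.43/1.536 = 23.72 rad/s².

α ≈ 23.7 rad/s²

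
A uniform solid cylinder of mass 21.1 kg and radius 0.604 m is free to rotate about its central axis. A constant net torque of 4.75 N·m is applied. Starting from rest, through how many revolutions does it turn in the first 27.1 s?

I = ½MR² = (1/2)(21.1)(0.604)² = 3.849 kg·m².
α = τ/I = 4.75/3.849 = 1.234 rad/s².
θ = ½αt² = ½(1.234)(27.1)² = 453.2 rad.
Revolutions = θ/(2π) = 72.13.

≈ 72.1 revolutions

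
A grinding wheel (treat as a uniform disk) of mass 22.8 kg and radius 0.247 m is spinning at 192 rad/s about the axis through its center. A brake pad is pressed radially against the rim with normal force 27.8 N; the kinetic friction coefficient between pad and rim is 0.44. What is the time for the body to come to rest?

I = ½MR² = (1/2)(22.8)(0.247)² = 0.6955 kg·m².
Friction force f = μN = (0.44)(27.8) = 12.23 N at the rim; torque magnitude τ = fR = 3.021 N·m, opposing ω.
|α| = τ/I = 3.021/0.6955 = 4.344 rad/s² (deceleration).
0 = ω₀ − |α|t ⇒ t = ω₀/|α| = 192/4.344 = 44.20 s.

t ≈ 44.2 s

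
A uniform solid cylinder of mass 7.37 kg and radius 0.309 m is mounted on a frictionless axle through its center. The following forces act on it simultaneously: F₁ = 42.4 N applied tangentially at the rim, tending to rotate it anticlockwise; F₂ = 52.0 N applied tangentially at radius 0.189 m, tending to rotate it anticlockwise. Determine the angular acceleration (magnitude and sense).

I = ½MR² = (1/2)(7.37)(0.309)² = 0.3518 kg·m².
Taking anticlockwise as positive: τ₁ = +(42.4)(0.309) = +13.10 N·m; τ₂ = +(52.0)(0.189) = +9.828 N·m.
Net torque τ = 22.93 N·m.
α = τ/I = 22.93/0.3518 = 65.17 rad/s².

α ≈ 65.2 rad/s², anticlockwise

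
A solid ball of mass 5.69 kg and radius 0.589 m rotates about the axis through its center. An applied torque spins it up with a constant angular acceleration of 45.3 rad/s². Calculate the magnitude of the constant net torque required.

τ ≈ 35.8 N·m

I = (2/5)MR² = (2/5)(5.69)(0.589)² = 0.7896 kg·m².
τ = Iα = (0.7896)(45.30) = 35.77 N·m.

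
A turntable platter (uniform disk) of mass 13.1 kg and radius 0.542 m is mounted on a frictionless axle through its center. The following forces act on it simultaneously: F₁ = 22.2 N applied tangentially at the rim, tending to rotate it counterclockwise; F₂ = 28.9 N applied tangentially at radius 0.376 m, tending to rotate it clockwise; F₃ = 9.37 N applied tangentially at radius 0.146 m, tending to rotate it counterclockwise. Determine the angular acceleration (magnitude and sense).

I = ½MR² = (1/2)(13.1)(0.542)² = 1.924 kg·m².
Taking counterclockwise as positive: τ₁ = +(22.2)(0.542) = +12.03 N·m; τ₂ = −(28.9)(0.376) = −10.87 N·m; τ₃ = +(9.37)(0.146) = +1.368 N·m.
Net torque τ = 2.534 N·m.
α = τ/I = 2.534/1.924 = 1.317 rad/s².

α ≈ 1.32 rad/s², counterclockwise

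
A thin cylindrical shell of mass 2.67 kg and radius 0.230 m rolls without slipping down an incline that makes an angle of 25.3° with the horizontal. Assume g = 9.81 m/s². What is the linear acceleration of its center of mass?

a ≈ 2.10 m/s²

Translation along the incline: Mg sinθ − f = Ma.
Rotation about the center: fR = Iα with I = MR². No-slip gives a = αR, so f = (I/R²)a = M a.
Substituting: Mg sinθ = (1 + 1.000)Ma, so a = g sinθ/(1 + 1.000) = (9.81) sin 25.3° / 2.000 = 2.096 m/s².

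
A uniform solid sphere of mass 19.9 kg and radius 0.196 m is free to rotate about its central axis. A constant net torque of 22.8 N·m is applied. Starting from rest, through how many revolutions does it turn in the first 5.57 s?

I = (2/5)MR² = (2/5)(19.9)(0.196)² = 0.3058 kg·m².
α = τ/I = 22.8/0.3058 = 74.56 rad/s².
θ = ½αt² = ½(74.56)(5.57)² = 1157 rad.
Revolutions = θ/(2π) = 184.1.

≈ 184 revolutions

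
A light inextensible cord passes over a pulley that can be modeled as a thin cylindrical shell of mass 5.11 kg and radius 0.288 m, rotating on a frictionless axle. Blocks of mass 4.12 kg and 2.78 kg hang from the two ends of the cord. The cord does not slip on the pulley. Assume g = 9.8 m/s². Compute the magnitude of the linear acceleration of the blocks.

I = MR² = (5.11)(0.288)² = 0.4238 kg·m².
Heavier block: m₁g − T₁ = m₁a. Lighter block: T₂ − m₂g = m₂a.
Pulley: (T₁ − T₂)R = Iα = I(a/R), so T₁ − T₂ = (I/R²)a = 1·M_p a = 5.110·a.
Adding the three: (m₁ − m₂)g = (m₁ + m₂ + 5.110)a, so a = (4.12 − 2.78)(9.8)/(4.12 + 2.78 + 5.110) = 1.093 m/s².

a ≈ 1.09 m/s²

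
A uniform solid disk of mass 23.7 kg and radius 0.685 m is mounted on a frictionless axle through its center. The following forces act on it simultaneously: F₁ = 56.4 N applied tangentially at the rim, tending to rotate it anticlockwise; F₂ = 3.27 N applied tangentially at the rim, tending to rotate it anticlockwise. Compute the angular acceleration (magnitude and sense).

I = ½MR² = (1/2)(23.7)(0.685)² = 5.560 kg·m².
Taking anticlockwise as positive: τ₁ = +(56.4)(0.685) = +38.63 N·m; τ₂ = +(3.27)(0.685) = +2.240 N·m.
Net torque τ = 40.87 N·m.
α = τ/I = 40.87/5.560 = 7.351 rad/s².

α ≈ 7.35 rad/s², anticlockwise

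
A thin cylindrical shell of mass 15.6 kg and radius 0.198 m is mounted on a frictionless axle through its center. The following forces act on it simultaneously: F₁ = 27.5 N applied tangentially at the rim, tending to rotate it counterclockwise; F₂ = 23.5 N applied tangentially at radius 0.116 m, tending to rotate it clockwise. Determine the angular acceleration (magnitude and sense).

α ≈ 4.45 rad/s², counterclockwise

I = MR² = (15.6)(0.198)² = 0.6116 kg·m².
Taking counterclockwise as positive: τ₁ = +(27.5)(0.198) = +5.445 N·m; τ₂ = −(23.5)(0.116) = −2.726 N·m.
Net torque τ = 2.719 N·m.
α = τ/I = 2.719/0.6116 = 4.446 rad/s².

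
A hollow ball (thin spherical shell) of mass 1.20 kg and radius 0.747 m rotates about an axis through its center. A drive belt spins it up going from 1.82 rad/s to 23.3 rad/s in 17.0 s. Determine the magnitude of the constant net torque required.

τ ≈ 0.564 N·m

I = (2/3)MR² = (2/3)(1.20)(0.747)² = 0.4464 kg·m².
α = Δω/Δt = (23.3 − 1.82)/17.0 = 1.264 rad/s².
τ = Iα = (0.4464)(1.264) = 0.5640 N·m.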